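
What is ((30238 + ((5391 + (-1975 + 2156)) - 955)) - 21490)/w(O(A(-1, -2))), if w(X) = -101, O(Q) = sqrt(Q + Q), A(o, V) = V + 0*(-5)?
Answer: -13365/101 ≈ -132.33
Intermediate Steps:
A(o, V) = V (A(o, V) = V + 0 = V)
O(Q) = sqrt(2)*sqrt(Q) (O(Q) = sqrt(2*Q) = sqrt(2)*sqrt(Q))
((30238 + ((5391 + (-1975 + 2156)) - 955)) - 21490)/w(O(A(-1, -2))) = ((30238 + ((5391 + (-1975 + 2156)) - 955)) - 21490)/(-101) = ((30238 + ((5391 + 181) - 955)) - 21490)*(-1/101) = ((30238 + (5572 - 955)) - 21490)*(-1/101) = ((30238 + 4617) - 21490)*(-1/101) = (34855 - 21490)*(-1/101) = 13365*(-1/101) = -13365/101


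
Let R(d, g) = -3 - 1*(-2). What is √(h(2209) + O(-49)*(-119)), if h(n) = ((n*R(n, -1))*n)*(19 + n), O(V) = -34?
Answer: I*√10871925222 ≈ 1.0427e+5*I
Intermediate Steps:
R(d, g) = -1 (R(d, g) = -3 + 2 = -1)
h(n) = -n²*(19 + n) (h(n) = ((n*(-1))*n)*(19 + n) = ((-n)*n)*(19 + n) = (-n²)*(19 + n) = -n²*(19 + n))
√(h(2209) + O(-49)*(-119)) = √(2209²*(-19 - 1*2209) - 34*(-119)) = √(4879681*(-19 - 2209) + 4046) = √(4879681*(-2228) + 4046) = √(-10871929268 + 4046) = √(-10871925222) = I*√10871925222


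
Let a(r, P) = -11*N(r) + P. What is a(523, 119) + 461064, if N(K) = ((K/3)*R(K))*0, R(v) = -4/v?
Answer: 461183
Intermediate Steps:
N(K) = 0 (N(K) = ((K/3)*(-4/K))*0 = -4/3*0 = 0)
a(r, P) = P (a(r, P) = -11*0 + P = 0 + P = P)
a(523, 119) + 461064 = 119 + 461064 = 461183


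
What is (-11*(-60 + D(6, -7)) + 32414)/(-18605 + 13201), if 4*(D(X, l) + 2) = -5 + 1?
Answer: -33107/5404 ≈ -6.1264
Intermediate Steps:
D(X, l) = -3 (D(X, l) = -2 + (-5 + 1)/4 = -2 + (1/4)*(-4) = -2 - 1 = -3)
(-11*(-60 + D(6, -7)) + 32414)/(-18605 + 13201) = (-11*(-60 - 3) + 32414)/(-18605 + 13201) = (-11*(-63) + 32414)/(-5404) = (693 + 32414)*(-1/5404) = 33107*(-1/5404) = -33107/5404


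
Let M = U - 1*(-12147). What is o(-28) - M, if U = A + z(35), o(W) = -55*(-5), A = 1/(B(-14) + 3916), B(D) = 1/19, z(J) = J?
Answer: -885940354/74405 ≈ -11907.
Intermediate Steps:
B(D) = 1/19
A = 19/74405 (A = 1/(1/19 + 3916) = 1/(74405/19) = 19/74405 ≈ 0.00025536)
o(W) = 275
U = 2604194/74405 (U = 19/74405 + 35 = 2604194/74405 ≈ 35.000)
M = 906401729/74405 (M = 2604194/74405 - 1*(-12147) = 2604194/74405 + 12147 = 906401729/74405 ≈ 12182.)
o(-28) - M = 275 - 1*906401729/74405 = 275 - 906401729/74405 = -885940354/74405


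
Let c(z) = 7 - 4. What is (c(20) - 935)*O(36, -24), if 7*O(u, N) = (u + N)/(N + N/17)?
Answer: 3961/63 ≈ 62.873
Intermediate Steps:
c(z) = 3
O(u, N) = 17*(N + u)/(126*N) (O(u, N) = ((u + N)/(N + N/17))/7 = ((N + u)/(N + N*(1/17)))/7 = ((N + u)/(N + N/17))/7 = ((N + u)/((18*N/17)))/7 = ((N + u)*(17/(18*N)))/7 = (17*(N + u)/(18*N))/7 = 17*(N + u)/(126*N))
(c(20) - 935)*O(36, -24) = (3 - 935)*((17/126)*(-24 + 36)/(-24)) = -7922*(-1)*12/(63*24) = -932*(-17/252) = 3961/63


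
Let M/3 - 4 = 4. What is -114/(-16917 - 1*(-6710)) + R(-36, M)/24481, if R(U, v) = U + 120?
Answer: 3648222/249877567 ≈ 0.014600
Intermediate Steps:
M = 24 (M = 12 + 3*4 = 12 + 12 = 24)
R(U, v) = 120 + U
-114/(-16917 - 1*(-6710)) + R(-36, M)/24481 = -114/(-16917 - 1*(-6710)) + (120 - 36)/24481 = -114/(-16917 + 6710) + 84*(1/24481) = -114/(-10207) + 84/24481 = -114*(-1/10207) + 84/24481 = 114/10207 + 84/24481 = 3648222/249877567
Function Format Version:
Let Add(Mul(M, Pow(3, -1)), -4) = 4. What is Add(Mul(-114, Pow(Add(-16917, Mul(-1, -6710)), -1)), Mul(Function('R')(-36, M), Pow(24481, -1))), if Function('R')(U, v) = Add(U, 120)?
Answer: Rational(3648222, 249877567) ≈ 0.014600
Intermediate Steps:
M = 24 (M = Add(12, Mul(3, 4)) = Add(12, 12) = 24)
Function('R')(U, v) = Add(120, U)
Add(Mul(-114, Pow(Add(-16917, Mul(-1, -6710)), -1)), Mul(Function('R')(-36, M), Pow(24481, -1))) = Add(Mul(-114, Pow(Add(-16917, Mul(-1, -6710)), -1)), Mul(Add(120, -36), Pow(24481, -1))) = Add(Mul(-114, Pow(Add(-16917, 6710), -1)), Mul(84, Rational(1, 24481))) = Add(Mul(-114, Pow(-10207, -1)), Rational(84, 24481)) = Add(Mul(-114, Rational(-1, 10207)), Rational(84, 24481)) = Add(Rational(114, 10207), Rational(84, 24481)) = Rational(3648222, 249877567)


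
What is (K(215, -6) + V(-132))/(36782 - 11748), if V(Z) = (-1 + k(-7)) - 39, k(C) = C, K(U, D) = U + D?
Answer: 81/12517 ≈ 0.0064712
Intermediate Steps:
K(U, D) = D + U
V(Z) = -47 (V(Z) = (-1 - 7) - 39 = -8 - 39 = -47)
(K(215, -6) + V(-132))/(36782 - 11748) = ((-6 + 215) - 47)/(36782 - 11748) = (209 - 47)/25034 = 162*(1/25034) = 81/12517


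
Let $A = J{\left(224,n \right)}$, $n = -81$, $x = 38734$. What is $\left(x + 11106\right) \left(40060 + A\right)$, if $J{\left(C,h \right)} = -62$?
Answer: $1993500320$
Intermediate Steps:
$A = -62$
$\left(x + 11106\right) \left(40060 + A\right) = \left(38734 + 11106\right) \left(40060 - 62\right) = 49840 \cdot 39998 = 1993500320$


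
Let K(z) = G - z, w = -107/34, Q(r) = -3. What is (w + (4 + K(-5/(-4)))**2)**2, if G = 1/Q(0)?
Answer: 43467649/5992704 ≈ 7.2534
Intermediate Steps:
w = -107/34 (w = -107*1/34 = -107/34 ≈ -3.1471)
G = -1/3 (G = 1/(-3) = -1/3 ≈ -0.33333)
K(z) = -1/3 - z
(w + (4 + K(-5/(-4)))**2)**2 = (-107/34 + (4 + (-1/3 - (-5)/(-4)))**2)**2 = (-107/34 + (4 + (-1/3 - (-5)*(-1)/4))**2)**2 = (-107/34 + (4 + (-1/3 - 1*5/4))**2)**2 = (-107/34 + (4 + (-1/3 - 5/4))**2)**2 = (-107/34 + (4 - 19/12)**2)**2 = (-107/34 + (29/12)**2)**2 = (-107/34 + 841/144)**2 = (6593/2448)**2 = 43467649/5992704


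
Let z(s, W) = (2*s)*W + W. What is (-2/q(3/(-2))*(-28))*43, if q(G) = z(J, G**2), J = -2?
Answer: -9632/27 ≈ -356.74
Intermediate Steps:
z(s, W) = W + 2*W*s (z(s, W) = 2*W*s + W = W + 2*W*s)
q(G) = -3*G**2 (q(G) = G**2*(1 + 2*(-2)) = G**2*(1 - 4) = G**2*(-3) = -3*G**2)
(-2/q(3/(-2))*(-28))*43 = (-2/((-3*(3/(-2))**2))*(-28))*43 = (-2/((-3*(3*(-1/2))**2))*(-28))*43 = (-2/((-3*(-3/2)**2))*(-28))*43 = (-2/((-3*9/4))*(-28))*43 = (-2/(-27/4)*(-28))*43 = (-2*(-4/27)*(-28))*43 = ((8/27)*(-28))*43 = -224/27*43 = -9632/27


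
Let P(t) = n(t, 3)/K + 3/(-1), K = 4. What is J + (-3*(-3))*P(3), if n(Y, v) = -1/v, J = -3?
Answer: -123/4 ≈ -30.750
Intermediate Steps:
P(t) = -37/12 (P(t) = -1/3/4 + 3/(-1) = -1*⅓*(¼) + 3*(-1) = -⅓*¼ - 3 = -1/12 - 3 = -37/12)
J + (-3*(-3))*P(3) = -3 - 3*(-3)*(-37/12) = -3 + 9*(-37/12) = -3 - 111/4 = -123/4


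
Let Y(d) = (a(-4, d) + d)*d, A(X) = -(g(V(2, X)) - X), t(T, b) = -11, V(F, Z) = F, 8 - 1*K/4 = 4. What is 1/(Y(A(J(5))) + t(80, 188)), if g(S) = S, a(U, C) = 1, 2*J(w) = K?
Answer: 1/31 ≈ 0.032258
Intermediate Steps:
K = 16 (K = 32 - 4*4 = 32 - 16 = 16)
J(w) = 8 (J(w) = (½)*16 = 8)
A(X) = -2 + X (A(X) = -(2 - X) = -2 + X)
Y(d) = d*(1 + d) (Y(d) = (1 + d)*d = d*(1 + d))
1/(Y(A(J(5))) + t(80, 188)) = 1/((-2 + 8)*(1 + (-2 + 8)) - 11) = 1/(6*(1 + 6) - 11) = 1/(6*7 - 11) = 1/(42 - 11) = 1/31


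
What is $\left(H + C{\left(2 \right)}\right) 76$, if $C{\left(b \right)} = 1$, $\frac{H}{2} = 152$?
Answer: $23180$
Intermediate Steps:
$H = 304$ ($H = 2 \cdot 152 = 304$)
$\left(H + C{\left(2 \right)}\right) 76 = \left(304 + 1\right) 76 = 305 \cdot 76 = 23180$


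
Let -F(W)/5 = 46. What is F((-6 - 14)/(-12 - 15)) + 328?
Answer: 98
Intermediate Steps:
F(W) = -230 (F(W) = -5*46 = -230)
F((-6 - 14)/(-12 - 15)) + 328 = -230 + 328 = 98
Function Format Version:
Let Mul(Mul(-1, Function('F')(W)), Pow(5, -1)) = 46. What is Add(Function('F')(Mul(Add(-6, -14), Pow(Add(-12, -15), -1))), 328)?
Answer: 98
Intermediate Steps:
Function('F')(W) = -230 (Function('F')(W) = Mul(-5, 46) = -230)
Add(Function('F')(Mul(Add(-6, -14), Pow(Add(-12, -15), -1))), 328) = Add(-230, 328) = 98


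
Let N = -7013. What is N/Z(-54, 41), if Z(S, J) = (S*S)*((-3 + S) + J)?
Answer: 7013/46656 ≈ 0.15031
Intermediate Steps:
Z(S, J) = S²*(-3 + J + S)
N/Z(-54, 41) = -7013*1/(2916*(-3 + 41 - 54)) = -7013/(2916*(-16)) = -7013/(-46656) = -7013*(-1/46656) = 7013/46656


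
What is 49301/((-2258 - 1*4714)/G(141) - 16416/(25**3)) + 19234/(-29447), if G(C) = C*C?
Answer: -150328680050410313/4272798923404 ≈ -35183.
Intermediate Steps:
G(C) = C**2
49301/((-2258 - 1*4714)/G(141) - 16416/(25**3)) + 19234/(-29447) = 49301/((-2258 - 1*4714)/(141**2) - 16416/(25**3)) + 19234/(-29447) = 49301/((-2258 - 4714)/19881 - 16416/15625) + 19234*(-1/29447) = 49301/(-6972*1/19881 - 16416*1/15625) - 19234/29447 = 49301/(-2324/6627 - 16416/15625) - 19234/29447 = 49301/(-145101332/103546875) - 19234/29447 = 49301*(-103546875/145101332) - 19234/29447 = -5104964484375/145101332 - 19234/29447 = -150328680050410313/4272798923404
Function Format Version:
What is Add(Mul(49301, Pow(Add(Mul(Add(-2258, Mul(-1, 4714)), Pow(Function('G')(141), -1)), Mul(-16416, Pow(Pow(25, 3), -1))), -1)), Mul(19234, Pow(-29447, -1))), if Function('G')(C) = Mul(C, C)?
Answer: Rational(-150328680050410313, 4272798923404) ≈ -35183.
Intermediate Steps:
Function('G')(C) = Pow(C, 2)
Add(Mul(49301, Pow(Add(Mul(Add(-2258, Mul(-1, 4714)), Pow(Function('G')(141), -1)), Mul(-16416, Pow(Pow(25, 3), -1))), -1)), Mul(19234, Pow(-29447, -1))) = Add(Mul(49301, Pow(Add(Mul(Add(-2258, Mul(-1, 4714)), Pow(Pow(141, 2), -1)), Mul(-16416, Pow(Pow(25, 3), -1))), -1)), Mul(19234, Pow(-29447, -1))) = Add(Mul(49301, Pow(Add(Mul(Add(-2258, -4714), Pow(19881, -1)), Mul(-16416, Pow(15625, -1))), -1)), Mul(19234, Rational(-1, 29447))) = Add(Mul(49301, Pow(Add(Mul(-6972, Rational(1, 19881)), Mul(-16416, Rational(1, 15625))), -1)), Rational(-19234, 29447)) = Add(Mul(49301, Pow(Add(Rational(-2324, 6627), Rational(-16416, 15625)), -1)), Rational(-19234, 29447)) = Add(Mul(49301, Pow(Rational(-145101332, 103546875), -1)), Rational(-19234, 29447)) = Add(Mul(49301, Rational(-103546875, 145101332)), Rational(-19234, 29447)) = Add(Rational(-5104964484375, 145101332), Rational(-19234, 29447)) = Rational(-150328680050410313, 4272798923404)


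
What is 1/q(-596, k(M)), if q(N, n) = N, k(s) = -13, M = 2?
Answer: -1/596 ≈ -0.0016779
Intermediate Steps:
1/q(-596, k(M)) = 1/(-596) = -1/596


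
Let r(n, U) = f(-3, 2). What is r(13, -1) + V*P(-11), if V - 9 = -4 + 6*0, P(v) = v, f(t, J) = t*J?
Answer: -61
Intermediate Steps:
f(t, J) = J*t
r(n, U) = -6 (r(n, U) = 2*(-3) = -6)
V = 5 (V = 9 + (-4 + 6*0) = 9 + (-4 + 0) = 9 - 4 = 5)
r(13, -1) + V*P(-11) = -6 + 5*(-11) = -6 - 55 = -61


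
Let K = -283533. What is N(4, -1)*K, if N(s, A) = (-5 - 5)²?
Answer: -28353300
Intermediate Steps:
N(s, A) = 100 (N(s, A) = (-10)² = 100)
N(4, -1)*K = 100*(-283533) = -28353300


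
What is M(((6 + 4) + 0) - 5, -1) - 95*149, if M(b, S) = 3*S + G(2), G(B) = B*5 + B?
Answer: -14146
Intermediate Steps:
G(B) = 6*B (G(B) = 5*B + B = 6*B)
M(b, S) = 12 + 3*S (M(b, S) = 3*S + 6*2 = 3*S + 12 = 12 + 3*S)
M(((6 + 4) + 0) - 5, -1) - 95*149 = (12 + 3*(-1)) - 95*149 = (12 - 3) - 14155 = 9 - 14155 = -14146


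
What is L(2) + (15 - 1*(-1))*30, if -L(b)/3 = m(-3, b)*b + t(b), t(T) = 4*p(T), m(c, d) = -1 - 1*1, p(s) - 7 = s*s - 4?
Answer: 408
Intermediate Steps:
p(s) = 3 + s**2 (p(s) = 7 + (s*s - 4) = 7 + (s**2 - 4) = 7 + (-4 + s**2) = 3 + s**2)
m(c, d) = -2 (m(c, d) = -1 - 1 = -2)
t(T) = 12 + 4*T**2 (t(T) = 4*(3 + T**2) = 12 + 4*T**2)
L(b) = -36 - 12*b**2 + 6*b (L(b) = -3*(-2*b + (12 + 4*b**2)) = -3*(12 - 2*b + 4*b**2) = -36 - 12*b**2 + 6*b)
L(2) + (15 - 1*(-1))*30 = (-36 - 12*2**2 + 6*2) + (15 - 1*(-1))*30 = (-36 - 12*4 + 12) + (15 + 1)*30 = (-36 - 48 + 12) + 16*30 = -72 + 480 = 408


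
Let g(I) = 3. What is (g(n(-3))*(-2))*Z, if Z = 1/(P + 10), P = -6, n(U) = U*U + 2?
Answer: -3/2 ≈ -1.5000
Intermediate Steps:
n(U) = 2 + U² (n(U) = U² + 2 = 2 + U²)
Z = ¼ (Z = 1/(-6 + 10) = 1/4 = ¼ ≈ 0.25000)
(g(n(-3))*(-2))*Z = (3*(-2))*(¼) = -6*¼ = -3/2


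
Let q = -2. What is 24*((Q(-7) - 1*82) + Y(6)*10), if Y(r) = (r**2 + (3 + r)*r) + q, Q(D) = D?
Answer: 18984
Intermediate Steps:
Y(r) = -2 + r**2 + r*(3 + r) (Y(r) = (r**2 + (3 + r)*r) - 2 = (r**2 + r*(3 + r)) - 2 = -2 + r**2 + r*(3 + r))
24*((Q(-7) - 1*82) + Y(6)*10) = 24*((-7 - 1*82) + (-2 + 2*6**2 + 3*6)*10) = 24*((-7 - 82) + (-2 + 2*36 + 18)*10) = 24*(-89 + (-2 + 72 + 18)*10) = 24*(-89 + 88*10) = 24*(-89 + 880) = 24*791 = 18984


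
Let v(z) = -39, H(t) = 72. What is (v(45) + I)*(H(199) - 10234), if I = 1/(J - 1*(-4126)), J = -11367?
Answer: 2869748800/7241 ≈ 3.9632e+5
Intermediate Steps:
I = -1/7241 (I = 1/(-11367 - 1*(-4126)) = 1/(-11367 + 4126) = 1/(-7241) = -1/7241 ≈ -0.00013810)
(v(45) + I)*(H(199) - 10234) = (-39 - 1/7241)*(72 - 10234) = -282400/7241*(-10162) = 2869748800/7241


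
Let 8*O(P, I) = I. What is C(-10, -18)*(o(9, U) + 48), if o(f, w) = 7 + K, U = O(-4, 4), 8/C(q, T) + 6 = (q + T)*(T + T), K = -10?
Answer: 60/167 ≈ 0.35928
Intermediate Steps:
O(P, I) = I/8
C(q, T) = 8/(-6 + 2*T*(T + q)) (C(q, T) = 8/(-6 + (q + T)*(T + T)) = 8/(-6 + (T + q)*(2*T)) = 8/(-6 + 2*T*(T + q)))
U = 1/2 (U = (1/8)*4 = 1/2 ≈ 0.50000)
o(f, w) = -3 (o(f, w) = 7 - 10 = -3)
C(-10, -18)*(o(9, U) + 48) = (4/(-3 + (-18)**2 - 18*(-10)))*(-3 + 48) = (4/(-3 + 324 + 180))*45 = (4/501)*45 = 60/167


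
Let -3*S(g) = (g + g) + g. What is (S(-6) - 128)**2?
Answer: 14884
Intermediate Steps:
S(g) = -g (S(g) = -((g + g) + g)/3 = -(2*g + g)/3 = -g)
(S(-6) - 128)**2 = (-1*(-6) - 128)**2 = (6 - 128)**2 = (-122)**2 = 14884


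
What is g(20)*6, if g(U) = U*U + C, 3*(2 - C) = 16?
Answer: 2380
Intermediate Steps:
C = -10/3 (C = 2 - ⅓*16 = 2 - 16/3 = -10/3 ≈ -3.3333)
g(U) = -10/3 + U² (g(U) = U*U - 10/3 = U² - 10/3 = -10/3 + U²)
g(20)*6 = (-10/3 + 20²)*6 = (-10/3 + 400)*6 = (1190/3)*6 = 2380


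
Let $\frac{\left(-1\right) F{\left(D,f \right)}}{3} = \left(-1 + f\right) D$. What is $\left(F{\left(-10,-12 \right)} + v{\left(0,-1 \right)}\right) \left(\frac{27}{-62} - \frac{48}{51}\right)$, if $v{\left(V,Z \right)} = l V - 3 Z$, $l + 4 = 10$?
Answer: $\frac{561537}{1054} \approx 532.77$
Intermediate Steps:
$l = 6$ ($l = -4 + 10 = 6$)
$v{\left(V,Z \right)} = - 3 Z + 6 V$ ($v{\left(V,Z \right)} = 6 V - 3 Z = - 3 Z + 6 V$)
$F{\left(D,f \right)} = - 3 D \left(-1 + f\right)$ ($F{\left(D,f \right)} = - 3 \left(-1 + f\right) D = - 3 D \left(-1 + f\right)$)
$\left(F{\left(-10,-12 \right)} + v{\left(0,-1 \right)}\right) \left(\frac{27}{-62} - \frac{48}{51}\right) = \left(3 \left(-10\right) \left(1 - -12\right) + \left(\left(-3\right) \left(-1\right) + 6 \cdot 0\right)\right) \left(\frac{27}{-62} - \frac{48}{51}\right) = \left(3 \left(-10\right) \left(1 + 12\right) + \left(3 + 0\right)\right) \left(27 \left(- \frac{1}{62}\right) - \frac{16}{17}\right) = \left(3 \left(-10\right) 13 + 3\right) \left(- \frac{27}{62} - \frac{16}{17}\right) = \left(-390 + 3\right) \left(- \frac{1451}{1054}\right) = \left(-387\right) \left(- \frac{1451}{1054}\right) = \frac{561537}{1054}$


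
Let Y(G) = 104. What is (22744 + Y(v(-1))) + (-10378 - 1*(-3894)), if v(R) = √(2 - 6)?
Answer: 16364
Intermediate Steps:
v(R) = 2*I (v(R) = √(-4) = 2*I)
(22744 + Y(v(-1))) + (-10378 - 1*(-3894)) = (22744 + 104) + (-10378 - 1*(-3894)) = 22848 + (-10378 + 3894) = 22848 - 6484 = 16364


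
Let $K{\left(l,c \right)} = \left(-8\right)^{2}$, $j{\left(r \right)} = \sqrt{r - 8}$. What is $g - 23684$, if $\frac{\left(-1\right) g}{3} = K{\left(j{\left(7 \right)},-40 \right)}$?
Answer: $-23876$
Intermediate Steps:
$j{\left(r \right)} = \sqrt{-8 + r}$
$K{\left(l,c \right)} = 64$
$g = -192$ ($g = \left(-3\right) 64 = -192$)
$g - 23684 = -192 - 23684 = -23876$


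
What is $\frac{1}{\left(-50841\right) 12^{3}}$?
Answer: $- \frac{1}{87853248} \approx -1.1383 \cdot 10^{-8}$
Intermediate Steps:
$\frac{1}{\left(-50841\right) 12^{3}} = - \frac{1}{50841 \cdot 1728} = \left(- \frac{1}{50841}\right) \frac{1}{1728} = - \frac{1}{87853248}$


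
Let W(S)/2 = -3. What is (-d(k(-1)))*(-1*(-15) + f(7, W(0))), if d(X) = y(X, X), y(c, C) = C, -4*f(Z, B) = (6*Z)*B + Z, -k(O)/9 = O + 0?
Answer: -2745/4 ≈ -686.25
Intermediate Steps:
W(S) = -6 (W(S) = 2*(-3) = -6)
k(O) = -9*O (k(O) = -9*(O + 0) = -9*O)
f(Z, B) = -Z/4 - 3*B*Z/2 (f(Z, B) = -((6*Z)*B + Z)/4 = -(6*B*Z + Z)/4 = -(Z + 6*B*Z)/4 = -Z/4 - 3*B*Z/2)
d(X) = X
(-d(k(-1)))*(-1*(-15) + f(7, W(0))) = (-(-9)*(-1))*(-1*(-15) - ¼*7*(1 + 6*(-6))) = (-1*9)*(15 - ¼*7*(1 - 36)) = -9*(15 - ¼*7*(-35)) = -9*(15 + 245/4) = -9*305/4 = -2745/4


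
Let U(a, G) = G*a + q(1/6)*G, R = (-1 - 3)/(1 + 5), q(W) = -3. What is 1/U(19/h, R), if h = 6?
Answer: -9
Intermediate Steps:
R = -⅔ (R = -4/6 = -4*⅙ = -⅔ ≈ -0.66667)
U(a, G) = -3*G + G*a (U(a, G) = G*a - 3*G = -3*G + G*a)
1/U(19/h, R) = 1/(-2*(-3 + 19/6)/3) = 1/(-⅔*⅙) = 1/(-⅑) = -9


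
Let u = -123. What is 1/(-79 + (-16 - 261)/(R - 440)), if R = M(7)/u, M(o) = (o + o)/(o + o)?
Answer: -54121/4241488 ≈ -0.012760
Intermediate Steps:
M(o) = 1 (M(o) = (2*o)/((2*o)) = (2*o)*(1/(2*o)) = 1)
R = -1/123 (R = 1/(-123) = 1*(-1/123) = -1/123 ≈ -0.0081301)
1/(-79 + (-16 - 261)/(R - 440)) = 1/(-79 + (-16 - 261)/(-1/123 - 440)) = 1/(-79 - 277/(-54121/123)) = 1/(-79 - 277*(-123/54121)) = 1/(-79 + 34071/54121) = 1/(-4241488/54121) = -54121/4241488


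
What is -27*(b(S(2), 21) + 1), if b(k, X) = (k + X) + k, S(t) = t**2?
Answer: -810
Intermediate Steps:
b(k, X) = X + 2*k (b(k, X) = (X + k) + k = X + 2*k)
-27*(b(S(2), 21) + 1) = -27*((21 + 2*2**2) + 1) = -27*((21 + 2*4) + 1) = -27*((21 + 8) + 1) = -27*(29 + 1) = -27*30 = -810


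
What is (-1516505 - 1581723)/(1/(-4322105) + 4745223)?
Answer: -6695433364970/10254676027207 ≈ -0.65292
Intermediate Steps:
(-1516505 - 1581723)/(1/(-4322105) + 4745223) = -3098228/(-1/4322105 + 4745223) = -3098228/20509352054414/4322105 = -3098228*4322105/20509352054414 = -6695433364970/10254676027207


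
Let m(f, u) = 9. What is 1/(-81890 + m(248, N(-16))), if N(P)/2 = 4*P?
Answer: -1/81881 ≈ -1.2213e-5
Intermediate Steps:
N(P) = 8*P (N(P) = 2*(4*P) = 8*P)
1/(-81890 + m(248, N(-16))) = 1/(-81890 + 9) = 1/(-81881) = -1/81881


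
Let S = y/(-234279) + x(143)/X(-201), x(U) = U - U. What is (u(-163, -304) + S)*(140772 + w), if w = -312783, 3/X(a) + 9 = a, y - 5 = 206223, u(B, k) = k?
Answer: 4095412421828/78093 ≈ 5.2443e+7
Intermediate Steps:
y = 206228 (y = 5 + 206223 = 206228)
X(a) = 3/(-9 + a)
x(U) = 0
S = -206228/234279 (S = 206228/(-234279) + 0/((3/(-9 - 201))) = 206228*(-1/234279) + 0/((3/(-210))) = -206228/234279 + 0/((3*(-1/210))) = -206228/234279 + 0/(-1/70) = -206228/234279 + 0*(-70) = -206228/234279 + 0 = -206228/234279 ≈ -0.88027)
(u(-163, -304) + S)*(140772 + w) = (-304 - 206228/234279)*(140772 - 312783) = -71427044/234279*(-172011) = 4095412421828/78093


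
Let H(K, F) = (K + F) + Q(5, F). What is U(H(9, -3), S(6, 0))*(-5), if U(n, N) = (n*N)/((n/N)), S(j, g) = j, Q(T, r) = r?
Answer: -180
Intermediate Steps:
H(K, F) = K + 2*F (H(K, F) = (K + F) + F = (F + K) + F = K + 2*F)
U(n, N) = N**2 (U(n, N) = (N*n)*(N/n) = N**2)
U(H(9, -3), S(6, 0))*(-5) = 6**2*(-5) = 36*(-5) = -180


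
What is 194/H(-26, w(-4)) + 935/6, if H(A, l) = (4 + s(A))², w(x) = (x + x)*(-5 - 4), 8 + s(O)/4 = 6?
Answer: 4031/24 ≈ 167.96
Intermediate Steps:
s(O) = -8 (s(O) = -32 + 4*6 = -32 + 24 = -8)
w(x) = -18*x (w(x) = (2*x)*(-9) = -18*x)
H(A, l) = 16 (H(A, l) = (4 - 8)² = (-4)² = 16)
194/H(-26, w(-4)) + 935/6 = 194/16 + 935/6 = 194*(1/16) + 935*(⅙) = 97/8 + 935/6 = 4031/24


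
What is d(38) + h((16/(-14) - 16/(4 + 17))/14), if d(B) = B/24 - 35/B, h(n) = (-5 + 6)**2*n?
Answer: 5879/11172 ≈ 0.52623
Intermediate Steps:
h(n) = n (h(n) = 1**2*n = 1*n = n)
d(B) = -35/B + B/24 (d(B) = B*(1/24) - 35/B = B/24 - 35/B = -35/B + B/24)
d(38) + h((16/(-14) - 16/(4 + 17))/14) = (-35/38 + (1/24)*38) + (16/(-14) - 16/(4 + 17))/14 = (-35*1/38 + 19/12) + (16*(-1/14) - 16/21)*(1/14) = (-35/38 + 19/12) + (-8/7 - 16*1/21)*(1/14) = 151/228 + (-8/7 - 16/21)*(1/14) = 151/228 - 40/21*1/14 = 151/228 - 20/147 = 5879/11172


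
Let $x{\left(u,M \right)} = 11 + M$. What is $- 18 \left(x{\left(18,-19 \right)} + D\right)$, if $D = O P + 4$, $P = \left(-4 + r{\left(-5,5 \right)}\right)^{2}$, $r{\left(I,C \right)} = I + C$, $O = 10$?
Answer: $-2808$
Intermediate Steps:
$r{\left(I,C \right)} = C + I$
$P = 16$ ($P = \left(-4 + \left(5 - 5\right)\right)^{2} = \left(-4 + 0\right)^{2} = \left(-4\right)^{2} = 16$)
$D = 164$ ($D = 10 \cdot 16 + 4 = 160 + 4 = 164$)
$- 18 \left(x{\left(18,-19 \right)} + D\right) = - 18 \left(\left(11 - 19\right) + 164\right) = - 18 \left(-8 + 164\right) = \left(-18\right) 156 = -2808$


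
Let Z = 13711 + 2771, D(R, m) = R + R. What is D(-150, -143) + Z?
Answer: 16182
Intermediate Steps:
D(R, m) = 2*R
Z = 16482
D(-150, -143) + Z = 2*(-150) + 16482 = -300 + 16482 = 16182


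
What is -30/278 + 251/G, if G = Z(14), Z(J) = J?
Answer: 34679/1946 ≈ 17.821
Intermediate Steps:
G = 14
-30/278 + 251/G = -30/278 + 251/14 = -30*1/278 + 251*(1/14) = -15/139 + 251/14 = 34679/1946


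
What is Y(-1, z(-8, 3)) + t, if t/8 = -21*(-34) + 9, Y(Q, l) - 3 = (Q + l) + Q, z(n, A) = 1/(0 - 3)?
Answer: 17354/3 ≈ 5784.7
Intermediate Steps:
z(n, A) = -⅓ (z(n, A) = 1/(-3) = -⅓)
Y(Q, l) = 3 + l + 2*Q (Y(Q, l) = 3 + ((Q + l) + Q) = 3 + (l + 2*Q) = 3 + l + 2*Q)
t = 5784 (t = 8*(-21*(-34) + 9) = 8*(714 + 9) = 8*723 = 5784)
Y(-1, z(-8, 3)) + t = (3 - ⅓ + 2*(-1)) + 5784 = (3 - ⅓ - 2) + 5784 = ⅔ + 5784 = 17354/3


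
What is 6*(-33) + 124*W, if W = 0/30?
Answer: -198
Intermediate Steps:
W = 0 (W = 0*(1/30) = 0)
6*(-33) + 124*W = 6*(-33) + 124*0 = -198 + 0 = -198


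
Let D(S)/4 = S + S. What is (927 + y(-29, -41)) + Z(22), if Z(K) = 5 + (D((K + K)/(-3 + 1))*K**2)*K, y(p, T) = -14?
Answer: -1873130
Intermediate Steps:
D(S) = 8*S (D(S) = 4*(S + S) = 4*(2*S) = 8*S)
Z(K) = 5 - 8*K**4 (Z(K) = 5 + ((8*((K + K)/(-3 + 1)))*K**2)*K = 5 + ((8*((2*K)/(-2)))*K**2)*K = 5 + ((8*((2*K)*(-1/2)))*K**2)*K = 5 + ((8*(-K))*K**2)*K = 5 + ((-8*K)*K**2)*K = 5 + (-8*K**3)*K = 5 - 8*K**4)
(927 + y(-29, -41)) + Z(22) = (927 - 14) + (5 - 8*22**4) = 913 + (5 - 8*234256) = 913 + (5 - 1874048) = 913 - 1874043 = -1873130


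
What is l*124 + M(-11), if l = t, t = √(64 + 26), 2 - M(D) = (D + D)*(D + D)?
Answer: -482 + 372*√10 ≈ 694.37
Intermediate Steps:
M(D) = 2 - 4*D² (M(D) = 2 - (D + D)*(D + D) = 2 - 2*D*2*D = 2 - 4*D²)
t = 3*√10 (t = √90 = 3*√10 ≈ 9.4868)
l = 3*√10 ≈ 9.4868
l*124 + M(-11) = (3*√10)*124 + (2 - 4*(-11)²) = 372*√10 + (2 - 4*121) = 372*√10 + (2 - 484) = 372*√10 - 482 = -482 + 372*√10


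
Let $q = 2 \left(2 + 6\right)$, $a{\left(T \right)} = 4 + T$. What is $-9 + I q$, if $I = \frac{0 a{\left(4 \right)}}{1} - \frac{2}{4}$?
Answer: $-17$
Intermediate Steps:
$q = 16$ ($q = 2 \cdot 8 = 16$)
$I = - \frac{1}{2}$ ($I = \frac{0 \left(4 + 4\right)}{1} - \frac{2}{4} = 0 \cdot 8 \cdot 1 - \frac{1}{2} = 0 \cdot 1 - \frac{1}{2} = 0 - \frac{1}{2} = - \frac{1}{2} \approx -0.5$)
$-9 + I q = -9 - 8 = -17$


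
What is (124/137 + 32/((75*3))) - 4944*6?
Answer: -914360516/30825 ≈ -29663.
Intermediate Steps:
(124/137 + 32/((75*3))) - 4944*6 = (124*(1/137) + 32/225) - 103*288 = (124/137 + 32*(1/225)) - 29664 = (124/137 + 32/225) - 29664 = 32284/30825 - 29664 = -914360516/30825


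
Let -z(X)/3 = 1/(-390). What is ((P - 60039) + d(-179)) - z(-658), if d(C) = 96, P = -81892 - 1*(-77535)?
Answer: -8359001/130 ≈ -64300.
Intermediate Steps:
P = -4357 (P = -81892 + 77535 = -4357)
z(X) = 1/130 (z(X) = -3/(-390) = -3*(-1/390) = 1/130)
((P - 60039) + d(-179)) - z(-658) = ((-4357 - 60039) + 96) - 1*1/130 = (-64396 + 96) - 1/130 = -64300 - 1/130 = -8359001/130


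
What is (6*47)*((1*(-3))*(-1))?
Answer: 846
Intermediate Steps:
(6*47)*((1*(-3))*(-1)) = 282*(-3*(-1)) = 282*3 = 846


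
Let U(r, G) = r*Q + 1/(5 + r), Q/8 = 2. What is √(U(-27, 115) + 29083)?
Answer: √13867062/22 ≈ 169.27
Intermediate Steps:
Q = 16 (Q = 8*2 = 16)
U(r, G) = 1/(5 + r) + 16*r (U(r, G) = r*16 + 1/(5 + r) = 16*r + 1/(5 + r) = 1/(5 + r) + 16*r)
√(U(-27, 115) + 29083) = √((1 + 16*(-27)² + 80*(-27))/(5 - 27) + 29083) = √((1 + 16*729 - 2160)/(-22) + 29083) = √(-(1 + 11664 - 2160)/22 + 29083) = √(-1/22*9505 + 29083) = √(-9505/22 + 29083) = √(630321/22) = √13867062/22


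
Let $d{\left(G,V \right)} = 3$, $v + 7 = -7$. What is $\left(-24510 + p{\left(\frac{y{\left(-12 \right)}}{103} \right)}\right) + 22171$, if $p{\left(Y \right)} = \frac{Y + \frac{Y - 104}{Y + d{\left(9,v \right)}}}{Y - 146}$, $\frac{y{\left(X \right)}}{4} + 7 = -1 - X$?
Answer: $- \frac{5709126181}{2441075} \approx -2338.8$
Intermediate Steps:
$v = -14$ ($v = -7 - 7 = -14$)
$y{\left(X \right)} = -32 - 4 X$ ($y{\left(X \right)} = -28 + 4 \left(-1 - X\right) = -28 - \left(4 + 4 X\right) = -32 - 4 X$)
$p{\left(Y \right)} = \frac{Y + \frac{-104 + Y}{3 + Y}}{-146 + Y}$ ($p{\left(Y \right)} = \frac{Y + \frac{Y - 104}{Y + 3}}{Y - 146} = \frac{Y + \frac{-104 + Y}{3 + Y}}{-146 + Y}$)
$\left(-24510 + p{\left(\frac{y{\left(-12 \right)}}{103} \right)}\right) + 22171 = \left(-24510 + \frac{-104 + \left(\frac{-32 - -48}{103}\right)^{2} + 4 \frac{-32 - -48}{103}}{-438 + \left(\frac{-32 - -48}{103}\right)^{2} - 143 \frac{-32 - -48}{103}}\right) + 22171 = \left(-24510 + \frac{-104 + \left(\left(-32 + 48\right) \frac{1}{103}\right)^{2} + 4 \left(-32 + 48\right) \frac{1}{103}}{-438 + \left(\left(-32 + 48\right) \frac{1}{103}\right)^{2} - 143 \left(-32 + 48\right) \frac{1}{103}}\right) + 22171 = \left(-24510 + \frac{-104 + \left(16 \cdot \frac{1}{103}\right)^{2} + 4 \cdot 16 \cdot \frac{1}{103}}{-438 + \left(16 \cdot \frac{1}{103}\right)^{2} - 143 \cdot 16 \cdot \frac{1}{103}}\right) + 22171 = \left(-24510 + \frac{-104 + \left(\frac{16}{103}\right)^{2} + 4 \cdot \frac{16}{103}}{-438 + \left(\frac{16}{103}\right)^{2} - \frac{2288}{103}}\right) + 22171 = \left(-24510 + \frac{-104 + \frac{256}{10609} + \frac{64}{103}}{-438 + \frac{256}{10609} - \frac{2288}{103}}\right) + 22171 = \left(-24510 + \frac{1}{- \frac{4882150}{10609}} \left(- \frac{1096488}{10609}\right)\right) + 22171 = \left(-24510 - - \frac{548244}{2441075}\right) + 22171 = \left(-24510 + \frac{548244}{2441075}\right) + 22171 = - \frac{59830200006}{2441075} + 22171 = - \frac{5709126181}{2441075}$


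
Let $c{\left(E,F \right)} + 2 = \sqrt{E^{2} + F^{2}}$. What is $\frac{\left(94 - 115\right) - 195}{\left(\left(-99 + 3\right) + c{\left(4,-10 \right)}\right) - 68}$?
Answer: $\frac{2241}{1715} + \frac{27 \sqrt{29}}{1715} \approx 1.3915$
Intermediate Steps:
$c{\left(E,F \right)} = -2 + \sqrt{E^{2} + F^{2}}$
$\frac{\left(94 - 115\right) - 195}{\left(\left(-99 + 3\right) + c{\left(4,-10 \right)}\right) - 68} = \frac{\left(94 - 115\right) - 195}{\left(\left(-99 + 3\right) - \left(2 - \sqrt{4^{2} + \left(-10\right)^{2}}\right)\right) - 68} = \frac{\left(94 - 115\right) - 195}{\left(-96 - \left(2 - \sqrt{16 + 100}\right)\right) - 68} = \frac{-21 - 195}{\left(-96 - \left(2 - \sqrt{116}\right)\right) - 68} = - \frac{216}{\left(-96 - \left(2 - 2 \sqrt{29}\right)\right) - 68} = - \frac{216}{\left(-98 + 2 \sqrt{29}\right) - 68} = - \frac{216}{-166 + 2 \sqrt{29}}$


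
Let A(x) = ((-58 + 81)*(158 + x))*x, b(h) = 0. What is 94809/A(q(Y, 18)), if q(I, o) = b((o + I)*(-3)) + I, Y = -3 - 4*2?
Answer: -2873/1127 ≈ -2.5492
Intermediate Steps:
Y = -11 (Y = -3 - 8 = -11)
q(I, o) = I (q(I, o) = 0 + I = I)
A(x) = x*(3634 + 23*x) (A(x) = (23*(158 + x))*x = (3634 + 23*x)*x = x*(3634 + 23*x))
94809/A(q(Y, 18)) = 94809/((23*(-11)*(158 - 11))) = 94809/((23*(-11)*147)) = 94809/(-37191) = 94809*(-1/37191) = -2873/1127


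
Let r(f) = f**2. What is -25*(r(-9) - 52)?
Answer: -725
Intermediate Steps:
-25*(r(-9) - 52) = -25*((-9)**2 - 52) = -25*(81 - 52) = -25*29 = -725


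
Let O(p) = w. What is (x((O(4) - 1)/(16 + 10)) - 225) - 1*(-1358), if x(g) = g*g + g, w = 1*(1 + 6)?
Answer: 191525/169 ≈ 1133.3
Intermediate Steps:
w = 7 (w = 1*7 = 7)
O(p) = 7
x(g) = g + g² (x(g) = g² + g = g + g²)
(x((O(4) - 1)/(16 + 10)) - 225) - 1*(-1358) = (((7 - 1)/(16 + 10))*(1 + (7 - 1)/(16 + 10)) - 225) - 1*(-1358) = ((6/26)*(1 + 6/26) - 225) + 1358 = ((6*(1/26))*(1 + 6*(1/26)) - 225) + 1358 = (3*(1 + 3/13)/13 - 225) + 1358 = ((3/13)*(16/13) - 225) + 1358 = (48/169 - 225) + 1358 = -37977/169 + 1358 = 191525/169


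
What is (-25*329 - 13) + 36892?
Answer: 28654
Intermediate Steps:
(-25*329 - 13) + 36892 = (-8225 - 13) + 36892 = -8238 + 36892 = 28654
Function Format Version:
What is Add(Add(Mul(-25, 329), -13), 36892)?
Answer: 28654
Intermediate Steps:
Add(Add(Mul(-25, 329), -13), 36892) = Add(Add(-8225, -13), 36892) = Add(-8238, 36892) = 28654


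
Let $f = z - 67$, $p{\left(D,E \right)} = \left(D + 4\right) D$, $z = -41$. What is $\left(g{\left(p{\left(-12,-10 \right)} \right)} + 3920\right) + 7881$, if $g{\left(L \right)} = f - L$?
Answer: $11597$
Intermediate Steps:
$p{\left(D,E \right)} = D \left(4 + D\right)$ ($p{\left(D,E \right)} = \left(4 + D\right) D = D \left(4 + D\right)$)
$f = -108$ ($f = -41 - 67 = -108$)
$g{\left(L \right)} = -108 - L$
$\left(g{\left(p{\left(-12,-10 \right)} \right)} + 3920\right) + 7881 = \left(\left(-108 - - 12 \left(4 - 12\right)\right) + 3920\right) + 7881 = \left(\left(-108 - \left(-12\right) \left(-8\right)\right) + 3920\right) + 7881 = \left(\left(-108 - 96\right) + 3920\right) + 7881 = \left(-204 + 3920\right) + 7881 = 3716 + 7881 = 11597$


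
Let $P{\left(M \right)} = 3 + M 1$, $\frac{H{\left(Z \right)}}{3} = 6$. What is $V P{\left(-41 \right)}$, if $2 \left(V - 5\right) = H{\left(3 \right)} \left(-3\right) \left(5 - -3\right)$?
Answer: $8018$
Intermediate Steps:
$H{\left(Z \right)} = 18$ ($H{\left(Z \right)} = 3 \cdot 6 = 18$)
$P{\left(M \right)} = 3 + M$
$V = -211$ ($V = 5 + \frac{18 \left(-3\right) \left(5 - -3\right)}{2} = 5 + \frac{\left(-54\right) \left(5 + 3\right)}{2} = 5 + \frac{\left(-54\right) 8}{2} = 5 + \frac{1}{2} \left(-432\right) = 5 - 216 = -211$)
$V P{\left(-41 \right)} = - 211 \left(3 - 41\right) = \left(-211\right) \left(-38\right) = 8018$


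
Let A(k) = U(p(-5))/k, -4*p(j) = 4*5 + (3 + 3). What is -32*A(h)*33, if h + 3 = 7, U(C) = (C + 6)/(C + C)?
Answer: -132/13 ≈ -10.154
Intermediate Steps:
p(j) = -13/2 (p(j) = -(4*5 + (3 + 3))/4 = -(20 + 6)/4 = -1/4*26 = -13/2)
U(C) = (6 + C)/(2*C) (U(C) = (6 + C)/((2*C)) = (6 + C)*(1/(2*C)) = (6 + C)/(2*C))
h = 4 (h = -3 + 7 = 4)
A(k) = 1/(26*k) (A(k) = ((6 - 13/2)/(2*(-13/2)))/k = ((1/2)*(-2/13)*(-1/2))/k = 1/(26*k))
-32*A(h)*33 = -16/(13*4)*33 = -32*1/104*33 = -4/13*33 = -132/13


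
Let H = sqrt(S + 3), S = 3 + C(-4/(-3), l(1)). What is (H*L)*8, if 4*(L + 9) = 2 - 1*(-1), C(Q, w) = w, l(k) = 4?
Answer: -66*sqrt(10) ≈ -208.71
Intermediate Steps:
S = 7 (S = 3 + 4 = 7)
L = -33/4 (L = -9 + (2 - 1*(-1))/4 = -9 + (2 + 1)/4 = -9 + (1/4)*3 = -9 + 3/4 = -33/4 ≈ -8.2500)
H = sqrt(10) (H = sqrt(7 + 3) = sqrt(10) ≈ 3.1623)
(H*L)*8 = (sqrt(10)*(-33/4))*8 = -33*sqrt(10)/4*8 = -66*sqrt(10)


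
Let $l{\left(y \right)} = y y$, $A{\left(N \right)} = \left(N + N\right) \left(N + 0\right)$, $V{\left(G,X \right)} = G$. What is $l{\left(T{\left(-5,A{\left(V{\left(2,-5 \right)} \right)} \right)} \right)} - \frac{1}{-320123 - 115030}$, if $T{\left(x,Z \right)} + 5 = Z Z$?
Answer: $\frac{1514767594}{435153} \approx 3481.0$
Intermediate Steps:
$A{\left(N \right)} = 2 N^{2}$ ($A{\left(N \right)} = 2 N N = 2 N^{2}$)
$T{\left(x,Z \right)} = -5 + Z^{2}$ ($T{\left(x,Z \right)} = -5 + Z Z = -5 + Z^{2}$)
$l{\left(y \right)} = y^{2}$
$l{\left(T{\left(-5,A{\left(V{\left(2,-5 \right)} \right)} \right)} \right)} - \frac{1}{-320123 - 115030} = \left(-5 + \left(2 \cdot 2^{2}\right)^{2}\right)^{2} - \frac{1}{-320123 - 115030} = \left(-5 + \left(2 \cdot 4\right)^{2}\right)^{2} - \frac{1}{-435153} = \left(-5 + 8^{2}\right)^{2} - - \frac{1}{435153} = \left(-5 + 64\right)^{2} + \frac{1}{435153} = 59^{2} + \frac{1}{435153} = 3481 + \frac{1}{435153} = \frac{1514767594}{435153}$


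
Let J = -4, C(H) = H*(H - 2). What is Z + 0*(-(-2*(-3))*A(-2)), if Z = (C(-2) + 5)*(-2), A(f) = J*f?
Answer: -26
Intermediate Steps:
C(H) = H*(-2 + H)
A(f) = -4*f
Z = -26 (Z = (-2*(-2 - 2) + 5)*(-2) = (-2*(-4) + 5)*(-2) = (8 + 5)*(-2) = 13*(-2) = -26)
Z + 0*(-(-2*(-3))*A(-2)) = -26 + 0*(-(-2*(-3))*(-4*(-2))) = -26 + 0*(-6*8) = -26 + 0*(-1*48) = -26 + 0*(-48) = -26 + 0 = -26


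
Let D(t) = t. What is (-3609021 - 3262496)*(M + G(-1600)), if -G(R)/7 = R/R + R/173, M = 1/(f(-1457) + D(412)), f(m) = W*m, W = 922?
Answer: -92178978104754405/232328966 ≈ -3.9676e+8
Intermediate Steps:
f(m) = 922*m
M = -1/1342942 (M = 1/(922*(-1457) + 412) = 1/(-1343354 + 412) = 1/(-1342942) = -1/1342942 ≈ -7.4463e-7)
G(R) = -7 - 7*R/173 (G(R) = -7*(R/R + R/173) = -7*(1 + R*(1/173)) = -7*(1 + R/173) = -7 - 7*R/173)
(-3609021 - 3262496)*(M + G(-1600)) = (-3609021 - 3262496)*(-1/1342942 + (-7 - 7/173*(-1600))) = -6871517*(-1/1342942 + (-7 + 11200/173)) = -6871517*(-1/1342942 + 9989/173) = -6871517*13414647465/232328966 = -92178978104754405/232328966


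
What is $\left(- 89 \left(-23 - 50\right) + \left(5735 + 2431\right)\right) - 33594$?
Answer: $-18931$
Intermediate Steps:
$\left(- 89 \left(-23 - 50\right) + \left(5735 + 2431\right)\right) - 33594 = \left(\left(-89\right) \left(-73\right) + 8166\right) - 33594 = \left(6497 + 8166\right) - 33594 = 14663 - 33594 = -18931$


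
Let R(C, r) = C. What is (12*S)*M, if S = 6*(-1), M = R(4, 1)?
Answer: -288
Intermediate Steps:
M = 4
S = -6
(12*S)*M = (12*(-6))*4 = -72*4 = -288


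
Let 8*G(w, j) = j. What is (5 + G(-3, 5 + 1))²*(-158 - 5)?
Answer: -86227/16 ≈ -5389.2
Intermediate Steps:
G(w, j) = j/8
(5 + G(-3, 5 + 1))²*(-158 - 5) = (5 + (5 + 1)/8)²*(-158 - 5) = (5 + (⅛)*6)²*(-163) = (5 + ¾)²*(-163) = (23/4)²*(-163) = (529/16)*(-163) = -86227/16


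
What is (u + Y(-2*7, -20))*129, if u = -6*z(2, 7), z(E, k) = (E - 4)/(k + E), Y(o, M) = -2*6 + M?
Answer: -3956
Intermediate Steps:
Y(o, M) = -12 + M
z(E, k) = (-4 + E)/(E + k)
u = 4/3 (u = -6*(-4 + 2)/(2 + 7) = -6*(-2)/9 = -2*(-2)/3 = -6*(-2/9) = 4/3 ≈ 1.3333)
(u + Y(-2*7, -20))*129 = (4/3 + (-12 - 20))*129 = (4/3 - 32)*129 = -92/3*129 = -3956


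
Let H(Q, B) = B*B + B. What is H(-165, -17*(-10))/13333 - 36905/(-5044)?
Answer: 638683445/67251652 ≈ 9.4969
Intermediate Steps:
H(Q, B) = B + B**2 (H(Q, B) = B**2 + B = B + B**2)
H(-165, -17*(-10))/13333 - 36905/(-5044) = ((-17*(-10))*(1 - 17*(-10)))/13333 - 36905/(-5044) = (170*(1 + 170))*(1/13333) - 36905*(-1/5044) = (170*171)*(1/13333) + 36905/5044 = 29070*(1/13333) + 36905/5044 = 29070/13333 + 36905/5044 = 638683445/67251652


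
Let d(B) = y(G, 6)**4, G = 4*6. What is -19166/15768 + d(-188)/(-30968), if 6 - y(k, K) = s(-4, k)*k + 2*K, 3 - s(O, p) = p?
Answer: -60614184343561/30518964 ≈ -1.9861e+6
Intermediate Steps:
s(O, p) = 3 - p
G = 24
y(k, K) = 6 - 2*K - k*(3 - k) (y(k, K) = 6 - ((3 - k)*k + 2*K) = 6 - (k*(3 - k) + 2*K) = 6 - (2*K + k*(3 - k)) = 6 + (-2*K - k*(3 - k)) = 6 - 2*K - k*(3 - k))
d(B) = 61505984016 (d(B) = (6 - 2*6 + 24*(-3 + 24))**4 = (6 - 12 + 24*21)**4 = (6 - 12 + 504)**4 = 498**4 = 61505984016)
-19166/15768 + d(-188)/(-30968) = -19166/15768 + 61505984016/(-30968) = -19166*1/15768 + 61505984016*(-1/30968) = -9583/7884 - 7688248002/3871 = -60614184343561/30518964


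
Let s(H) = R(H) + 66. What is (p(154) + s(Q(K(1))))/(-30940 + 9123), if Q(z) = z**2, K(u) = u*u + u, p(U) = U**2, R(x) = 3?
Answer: -23785/21817 ≈ -1.0902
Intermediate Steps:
K(u) = u + u**2 (K(u) = u**2 + u = u + u**2)
s(H) = 69 (s(H) = 3 + 66 = 69)
(p(154) + s(Q(K(1))))/(-30940 + 9123) = (154**2 + 69)/(-30940 + 9123) = (23716 + 69)/(-21817) = 23785*(-1/21817) = -23785/21817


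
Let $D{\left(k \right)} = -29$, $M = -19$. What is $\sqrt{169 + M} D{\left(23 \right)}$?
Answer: $- 145 \sqrt{6} \approx -355.18$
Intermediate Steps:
$\sqrt{169 + M} D{\left(23 \right)} = \sqrt{169 - 19} \left(-29\right) = \sqrt{150} \left(-29\right) = 5 \sqrt{6} \left(-29\right) = - 145 \sqrt{6}$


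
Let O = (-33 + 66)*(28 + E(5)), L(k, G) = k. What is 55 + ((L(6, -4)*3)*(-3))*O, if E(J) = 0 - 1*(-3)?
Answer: -55187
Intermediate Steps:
E(J) = 3 (E(J) = 0 + 3 = 3)
O = 1023 (O = (-33 + 66)*(28 + 3) = 33*31 = 1023)
55 + ((L(6, -4)*3)*(-3))*O = 55 + ((6*3)*(-3))*1023 = 55 + (18*(-3))*1023 = 55 - 54*1023 = 55 - 55242 = -55187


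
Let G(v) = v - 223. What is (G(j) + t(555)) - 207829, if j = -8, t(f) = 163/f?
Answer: -115473137/555 ≈ -2.0806e+5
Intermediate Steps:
G(v) = -223 + v
(G(j) + t(555)) - 207829 = ((-223 - 8) + 163/555) - 207829 = (-231 + 163*(1/555)) - 207829 = (-231 + 163/555) - 207829 = -128042/555 - 207829 = -115473137/555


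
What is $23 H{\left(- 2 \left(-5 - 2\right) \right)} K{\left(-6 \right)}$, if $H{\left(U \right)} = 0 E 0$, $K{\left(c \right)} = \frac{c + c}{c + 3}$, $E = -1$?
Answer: $0$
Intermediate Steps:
$K{\left(c \right)} = \frac{2 c}{3 + c}$
$H{\left(U \right)} = 0$ ($H{\left(U \right)} = 0 \left(-1\right) 0 = 0 \cdot 0 = 0$)
$23 H{\left(- 2 \left(-5 - 2\right) \right)} K{\left(-6 \right)} = 23 \cdot 0 \cdot 2 \left(-6\right) \frac{1}{3 - 6} = 0 \cdot 2 \left(-6\right) \frac{1}{-3} = 0 \cdot 2 \left(-6\right) \left(- \frac{1}{3}\right) = 0 \cdot 4 = 0$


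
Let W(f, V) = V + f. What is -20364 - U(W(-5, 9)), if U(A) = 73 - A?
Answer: -20433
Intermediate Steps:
-20364 - U(W(-5, 9)) = -20364 - (73 - (9 - 5)) = -20364 - (73 - 1*4) = -20364 - (73 - 4) = -20364 - 1*69 = -20364 - 69 = -20433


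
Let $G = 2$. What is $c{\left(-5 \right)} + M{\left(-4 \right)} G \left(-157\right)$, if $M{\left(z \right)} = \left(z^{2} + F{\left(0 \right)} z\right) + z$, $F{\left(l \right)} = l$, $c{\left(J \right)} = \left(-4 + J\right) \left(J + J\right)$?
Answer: $-3678$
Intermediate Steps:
$c{\left(J \right)} = 2 J \left(-4 + J\right)$ ($c{\left(J \right)} = \left(-4 + J\right) 2 J = 2 J \left(-4 + J\right)$)
$M{\left(z \right)} = z + z^{2}$ ($M{\left(z \right)} = \left(z^{2} + 0 z\right) + z = \left(z^{2} + 0\right) + z = z^{2} + z = z + z^{2}$)
$c{\left(-5 \right)} + M{\left(-4 \right)} G \left(-157\right) = 2 \left(-5\right) \left(-4 - 5\right) + - 4 \left(1 - 4\right) 2 \left(-157\right) = 2 \left(-5\right) \left(-9\right) + \left(-4\right) \left(-3\right) 2 \left(-157\right) = 90 + 12 \cdot 2 \left(-157\right) = 90 + 24 \left(-157\right) = 90 - 3768 = -3678$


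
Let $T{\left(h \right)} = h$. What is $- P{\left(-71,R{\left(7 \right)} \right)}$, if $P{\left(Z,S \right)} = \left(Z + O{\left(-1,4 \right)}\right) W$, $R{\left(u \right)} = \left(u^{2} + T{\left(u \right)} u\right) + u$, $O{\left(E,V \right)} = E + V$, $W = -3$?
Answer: $-204$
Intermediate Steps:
$R{\left(u \right)} = u + 2 u^{2}$ ($R{\left(u \right)} = \left(u^{2} + u u\right) + u = \left(u^{2} + u^{2}\right) + u = 2 u^{2} + u = u + 2 u^{2}$)
$P{\left(Z,S \right)} = -9 - 3 Z$ ($P{\left(Z,S \right)} = \left(Z + \left(-1 + 4\right)\right) \left(-3\right) = \left(Z + 3\right) \left(-3\right) = \left(3 + Z\right) \left(-3\right) = -9 - 3 Z$)
$- P{\left(-71,R{\left(7 \right)} \right)} = - (-9 - -213) = - (-9 + 213) = \left(-1\right) 204 = -204$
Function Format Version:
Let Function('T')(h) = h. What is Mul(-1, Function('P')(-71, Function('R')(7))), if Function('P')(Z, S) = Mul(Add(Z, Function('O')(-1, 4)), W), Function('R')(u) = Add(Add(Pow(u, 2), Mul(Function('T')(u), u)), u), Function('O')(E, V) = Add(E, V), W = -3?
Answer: -204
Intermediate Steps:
Function('R')(u) = Add(u, Mul(2, Pow(u, 2))) (Function('R')(u) = Add(Add(Pow(u, 2), Mul(u, u)), u) = Add(Add(Pow(u, 2), Pow(u, 2)), u) = Add(Mul(2, Pow(u, 2)), u) = Add(u, Mul(2, Pow(u, 2))))
Function('P')(Z, S) = Add(-9, Mul(-3, Z)) (Function('P')(Z, S) = Mul(Add(Z, Add(-1, 4)), -3) = Mul(Add(Z, 3), -3) = Mul(Add(3, Z), -3) = Add(-9, Mul(-3, Z)))
Mul(-1, Function('P')(-71, Function('R')(7))) = Mul(-1, Add(-9, Mul(-3, -71))) = Mul(-1, Add(-9, 213)) = Mul(-1, 204) = -204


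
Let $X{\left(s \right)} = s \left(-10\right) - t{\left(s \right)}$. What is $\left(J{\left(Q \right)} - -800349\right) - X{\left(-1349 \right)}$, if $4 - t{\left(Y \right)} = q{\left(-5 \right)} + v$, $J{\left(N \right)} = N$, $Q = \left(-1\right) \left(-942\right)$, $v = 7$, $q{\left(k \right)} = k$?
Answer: $787803$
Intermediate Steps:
$Q = 942$
$t{\left(Y \right)} = 2$ ($t{\left(Y \right)} = 4 - \left(-5 + 7\right) = 4 - 2 = 2$)
$X{\left(s \right)} = -2 - 10 s$ ($X{\left(s \right)} = s \left(-10\right) - 2 = - 10 s - 2 = -2 - 10 s$)
$\left(J{\left(Q \right)} - -800349\right) - X{\left(-1349 \right)} = \left(942 - -800349\right) - \left(-2 - -13490\right) = \left(942 + 800349\right) - \left(-2 + 13490\right) = 801291 - 13488 = 787803$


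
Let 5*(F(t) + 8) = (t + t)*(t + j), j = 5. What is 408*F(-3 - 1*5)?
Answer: 3264/5 ≈ 652.80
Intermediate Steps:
F(t) = -8 + 2*t*(5 + t)/5 (F(t) = -8 + ((t + t)*(t + 5))/5 = -8 + ((2*t)*(5 + t))/5 = -8 + (2*t*(5 + t))/5 = -8 + 2*t*(5 + t)/5)
408*F(-3 - 1*5) = 408*(-8 + 2*(-3 - 1*5) + 2*(-3 - 1*5)²/5) = 408*(-8 + 2*(-3 - 5) + 2*(-3 - 5)²/5) = 408*(-8 + 2*(-8) + (⅖)*(-8)²) = 408*(-8 - 16 + (⅖)*64) = 408*(-8 - 16 + 128/5) = 408*(8/5) = 3264/5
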